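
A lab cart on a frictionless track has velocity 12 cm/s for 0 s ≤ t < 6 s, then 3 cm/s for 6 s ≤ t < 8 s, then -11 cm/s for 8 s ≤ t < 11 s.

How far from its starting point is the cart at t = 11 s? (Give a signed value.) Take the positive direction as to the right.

Net displacement equals the area under the velocity-time graph (areas below the axis count negative).
0–6 s: 12 × 6 = 72 cm
6–8 s: 3 × 2 = 6 cm
8–11 s: -11 × 3 = -33 cm
Net displacement = 45 cm

45 cm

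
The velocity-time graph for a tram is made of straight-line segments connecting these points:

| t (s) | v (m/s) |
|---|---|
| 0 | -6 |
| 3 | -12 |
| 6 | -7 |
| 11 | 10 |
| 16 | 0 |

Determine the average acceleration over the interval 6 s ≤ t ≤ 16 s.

0.7 m/s²

Average acceleration = Δv/Δt = (0 − -7)/(16 − 6) = 0.7 m/s².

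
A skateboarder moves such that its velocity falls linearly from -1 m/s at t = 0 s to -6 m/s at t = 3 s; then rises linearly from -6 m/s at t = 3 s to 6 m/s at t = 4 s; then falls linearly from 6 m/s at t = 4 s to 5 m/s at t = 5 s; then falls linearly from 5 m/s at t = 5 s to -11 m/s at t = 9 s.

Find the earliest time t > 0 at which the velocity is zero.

v changes sign on 3–4 s (from -6 to 6); the graph is linear there, so v = 0 at t = 3 + (6)·(4 − 3)/(6 − -6) = 3.5 s.

t = 3.5 s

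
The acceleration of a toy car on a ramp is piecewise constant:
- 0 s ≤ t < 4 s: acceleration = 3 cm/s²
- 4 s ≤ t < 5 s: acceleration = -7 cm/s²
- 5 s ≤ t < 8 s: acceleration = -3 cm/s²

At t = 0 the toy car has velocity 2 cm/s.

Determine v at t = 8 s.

-2 cm/s

Δv equals the area under the a-t graph; then v = v₀ + Δv.
0–4 s: 3 × 4 = 12 cm/s
4–5 s: -7 × 1 = -7 cm/s
5–8 s: -3 × 3 = -9 cm/s
Δv = -4 cm/s, so v(8) = 2 + (-4) = -2 cm/s.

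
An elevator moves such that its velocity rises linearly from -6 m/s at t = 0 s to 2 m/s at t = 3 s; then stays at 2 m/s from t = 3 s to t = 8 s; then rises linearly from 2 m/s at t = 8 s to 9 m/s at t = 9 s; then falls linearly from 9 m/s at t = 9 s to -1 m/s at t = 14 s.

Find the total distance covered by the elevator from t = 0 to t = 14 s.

Distance (not displacement) is the total path length: add the absolute areas under v-t.
0–3 s: v = 0 at t = 2.25 s; triangle areas 6.75 + 0.75 = 7.5 m
3–8 s: |2| × 5 = 10 m
8–9 s: |½(2 + 9)(1)| = 5.5 m
9–14 s: v = 0 at t = 13.5 s; triangle areas 20.25 + 0.25 = 20.5 m
Total distance = 43.5 m

43.5 m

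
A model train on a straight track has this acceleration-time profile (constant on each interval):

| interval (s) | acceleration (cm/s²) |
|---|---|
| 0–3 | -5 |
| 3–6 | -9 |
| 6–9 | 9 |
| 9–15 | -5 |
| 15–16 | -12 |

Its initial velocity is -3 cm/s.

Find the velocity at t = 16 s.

Δv equals the area under the a-t graph; then v = v₀ + Δv.
0–3 s: -5 × 3 = -15 cm/s
3–6 s: -9 × 3 = -27 cm/s
6–9 s: 9 × 3 = 27 cm/s
9–15 s: -5 × 6 = -30 cm/s
15–16 s: -12 × 1 = -12 cm/s
Δv = -57 cm/s, so v(16) = -3 + (-57) = -60 cm/s.

-60 cm/s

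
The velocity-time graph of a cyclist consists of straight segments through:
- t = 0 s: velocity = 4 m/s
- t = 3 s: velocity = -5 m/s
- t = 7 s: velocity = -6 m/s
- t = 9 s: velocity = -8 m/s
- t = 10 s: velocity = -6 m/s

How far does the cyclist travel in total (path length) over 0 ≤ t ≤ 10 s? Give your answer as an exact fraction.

Total distance travelled is ∫|v| dt — sum the magnitudes of each area piece.
0–3 s: v = 0 at t = 4/3 s; triangle areas 8/3 + 25/6 = 41/6 m
3–7 s: |½(-5 + -6)(4)| = 22 m
7–9 s: |½(-6 + -8)(2)| = 14 m
9–10 s: |½(-8 + -6)(1)| = 7 m
Total distance = 299/6 m

299/6 m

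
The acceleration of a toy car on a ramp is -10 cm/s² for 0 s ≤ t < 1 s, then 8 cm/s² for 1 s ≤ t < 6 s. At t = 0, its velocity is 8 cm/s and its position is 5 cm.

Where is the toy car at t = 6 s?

98 cm

On each constant-a segment, Δv = aΔt and Δx = v₀Δt + ½aΔt²; chain segment to segment.
0–1 s: v starts 8 cm/s; Δx = 8·1 + ½·-10·1² = 3 cm; v ends -2 cm/s.
1–6 s: v starts -2 cm/s; Δx = -2·5 + ½·8·5² = 90 cm; v ends 38 cm/s.
x(6) = 5 + Σ Δx = 98 cm.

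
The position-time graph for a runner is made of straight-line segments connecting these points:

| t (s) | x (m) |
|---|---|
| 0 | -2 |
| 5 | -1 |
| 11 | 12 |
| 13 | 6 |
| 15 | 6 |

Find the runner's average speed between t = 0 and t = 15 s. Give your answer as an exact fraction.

Average speed = (total path length)/(elapsed time); on a piecewise-linear x-t graph the path length is Σ|Δx|.
0–5 s: |Δx| = |-1 − -2| = 1 m
5–11 s: |Δx| = |12 − -1| = 13 m
11–13 s: |Δx| = |6 − 12| = 6 m
13–15 s: |Δx| = |6 − 6| = 0 m
Total path = 20 m; average speed = 20/15 = 4/3 m/s.

4/3 m/s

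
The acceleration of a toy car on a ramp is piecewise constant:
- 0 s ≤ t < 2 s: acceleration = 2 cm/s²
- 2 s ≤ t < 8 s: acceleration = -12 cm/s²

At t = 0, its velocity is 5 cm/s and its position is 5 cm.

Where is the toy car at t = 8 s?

On each constant-a segment, Δv = aΔt and Δx = v₀Δt + ½aΔt²; chain segment to segment.
0–2 s: v starts 5 cm/s; Δx = 5·2 + ½·2·2² = 14 cm; v ends 9 cm/s.
2–8 s: v starts 9 cm/s; Δx = 9·6 + ½·-12·6² = -162 cm; v ends -63 cm/s.
x(8) = 5 + Σ Δx = -143 cm.

-143 cm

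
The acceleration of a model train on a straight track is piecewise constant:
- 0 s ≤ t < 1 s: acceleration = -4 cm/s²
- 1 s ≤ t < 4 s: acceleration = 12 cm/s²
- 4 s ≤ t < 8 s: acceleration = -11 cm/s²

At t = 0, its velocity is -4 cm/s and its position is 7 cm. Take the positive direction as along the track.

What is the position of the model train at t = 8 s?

55 cm

On each constant-a segment, Δv = aΔt and Δx = v₀Δt + ½aΔt²; chain segment to segment.
0–1 s: v starts -4 cm/s; Δx = -4·1 + ½·-4·1² = -6 cm; v ends -8 cm/s.
1–4 s: v starts -8 cm/s; Δx = -8·3 + ½·12·3² = 30 cm; v ends 28 cm/s.
4–8 s: v starts 28 cm/s; Δx = 28·4 + ½·-11·4² = 24 cm; v ends -16 cm/s.
x(8) = 7 + Σ Δx = 55 cm.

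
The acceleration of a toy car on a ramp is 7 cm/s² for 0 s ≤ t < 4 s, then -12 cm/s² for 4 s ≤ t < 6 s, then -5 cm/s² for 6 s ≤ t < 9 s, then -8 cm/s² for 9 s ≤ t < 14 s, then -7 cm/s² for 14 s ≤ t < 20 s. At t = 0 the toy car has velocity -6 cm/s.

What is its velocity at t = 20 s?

-99 cm/s

Δv equals the area under the a-t graph; then v = v₀ + Δv.
0–4 s: 7 × 4 = 28 cm/s
4–6 s: -12 × 2 = -24 cm/s
6–9 s: -5 × 3 = -15 cm/s
9–14 s: -8 × 5 = -40 cm/s
14–20 s: -7 × 6 = -42 cm/s
Δv = -93 cm/s, so v(20) = -6 + (-93) = -99 cm/s.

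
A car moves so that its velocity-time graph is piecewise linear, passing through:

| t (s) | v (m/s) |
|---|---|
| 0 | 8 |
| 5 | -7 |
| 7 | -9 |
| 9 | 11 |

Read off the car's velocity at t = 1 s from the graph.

5 m/s

On 0–5 s the graph is linear from 8 to -7 m/s: v(1) = 8 + (-7 − 8)·(1 − 0)/(5 − 0) = 5 m/s.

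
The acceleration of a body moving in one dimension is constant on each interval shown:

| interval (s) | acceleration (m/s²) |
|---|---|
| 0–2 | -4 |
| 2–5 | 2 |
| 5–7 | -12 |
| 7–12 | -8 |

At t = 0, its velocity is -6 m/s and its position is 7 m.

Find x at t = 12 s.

On each constant-a segment, Δv = aΔt and Δx = v₀Δt + ½aΔt²; chain segment to segment.
0–2 s: v starts -6 m/s; Δx = -6·2 + ½·-4·2² = -20 m; v ends -14 m/s.
2–5 s: v starts -14 m/s; Δx = -14·3 + ½·2·3² = -33 m; v ends -8 m/s.
5–7 s: v starts -8 m/s; Δx = -8·2 + ½·-12·2² = -40 m; v ends -32 m/s.
7–12 s: v starts -32 m/s; Δx = -32·5 + ½·-8·5² = -260 m; v ends -72 m/s.
x(12) = 7 + Σ Δx = -346 m.

-346 m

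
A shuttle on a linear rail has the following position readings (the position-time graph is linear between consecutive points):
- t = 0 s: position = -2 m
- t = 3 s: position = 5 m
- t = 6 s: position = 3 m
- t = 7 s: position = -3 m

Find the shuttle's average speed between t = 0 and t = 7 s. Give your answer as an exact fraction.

15/7 m/s

Average speed = (total path length)/(elapsed time); on a piecewise-linear x-t graph the path length is Σ|Δx|.
0–3 s: |Δx| = |5 − -2| = 7 m
3–6 s: |Δx| = |3 − 5| = 2 m
6–7 s: |Δx| = |-3 − 3| = 6 m
Total path = 15 m; average speed = 15/7 = 15/7 m/s.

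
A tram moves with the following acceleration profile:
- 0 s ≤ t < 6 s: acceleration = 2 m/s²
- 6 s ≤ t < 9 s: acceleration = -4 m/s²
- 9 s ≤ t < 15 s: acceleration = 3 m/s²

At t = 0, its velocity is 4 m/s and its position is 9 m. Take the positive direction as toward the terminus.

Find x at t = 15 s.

On each constant-a segment, Δv = aΔt and Δx = v₀Δt + ½aΔt²; chain segment to segment.
0–6 s: v starts 4 m/s; Δx = 4·6 + ½·2·6² = 60 m; v ends 16 m/s.
6–9 s: v starts 16 m/s; Δx = 16·3 + ½·-4·3² = 30 m; v ends 4 m/s.
9–15 s: v starts 4 m/s; Δx = 4·6 + ½·3·6² = 78 m; v ends 22 m/s.
x(15) = 9 + Σ Δx = 177 m.

177 m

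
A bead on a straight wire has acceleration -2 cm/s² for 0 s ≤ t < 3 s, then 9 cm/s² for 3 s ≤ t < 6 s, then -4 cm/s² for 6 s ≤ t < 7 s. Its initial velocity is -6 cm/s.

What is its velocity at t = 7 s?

11 cm/s

Δv equals the area under the a-t graph; then v = v₀ + Δv.
0–3 s: -2 × 3 = -6 cm/s
3–6 s: 9 × 3 = 27 cm/s
6–7 s: -4 × 1 = -4 cm/s
Δv = 17 cm/s, so v(7) = -6 + (17) = 11 cm/s.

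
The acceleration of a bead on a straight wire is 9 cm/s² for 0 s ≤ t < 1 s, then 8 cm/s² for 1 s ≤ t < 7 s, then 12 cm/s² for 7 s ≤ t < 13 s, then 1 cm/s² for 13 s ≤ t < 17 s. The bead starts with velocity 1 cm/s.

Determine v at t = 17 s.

Δv equals the area under the a-t graph; then v = v₀ + Δv.
0–1 s: 9 × 1 = 9 cm/s
1–7 s: 8 × 6 = 48 cm/s
7–13 s: 12 × 6 = 72 cm/s
13–17 s: 1 × 4 = 4 cm/s
Δv = 133 cm/s, so v(17) = 1 + (133) = 134 cm/s.

134 cm/s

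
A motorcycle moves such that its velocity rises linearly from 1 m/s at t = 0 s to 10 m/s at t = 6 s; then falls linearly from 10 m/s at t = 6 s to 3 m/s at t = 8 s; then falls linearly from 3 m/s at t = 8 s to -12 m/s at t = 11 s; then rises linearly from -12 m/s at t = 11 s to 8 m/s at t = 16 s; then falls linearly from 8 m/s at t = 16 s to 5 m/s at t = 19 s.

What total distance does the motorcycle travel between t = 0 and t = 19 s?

Distance (not displacement) is the total path length: add the absolute areas under v-t.
0–6 s: |½(1 + 10)(6)| = 33 m
6–8 s: |½(10 + 3)(2)| = 13 m
8–11 s: v = 0 at t = 8.6 s; triangle areas 0.9 + 14.4 = 15.3 m
11–16 s: v = 0 at t = 14 s; triangle areas 18 + 8 = 26 m
16–19 s: |½(8 + 5)(3)| = 19.5 m
Total distance = 106.8 m

106.8 m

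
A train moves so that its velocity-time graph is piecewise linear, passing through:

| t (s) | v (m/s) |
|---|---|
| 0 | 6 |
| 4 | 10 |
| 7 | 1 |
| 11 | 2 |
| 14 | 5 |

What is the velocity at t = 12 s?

3 m/s

On 11–14 s the graph is linear from 2 to 5 m/s: v(12) = 2 + (5 − 2)·(12 − 11)/(14 − 11) = 3 m/s.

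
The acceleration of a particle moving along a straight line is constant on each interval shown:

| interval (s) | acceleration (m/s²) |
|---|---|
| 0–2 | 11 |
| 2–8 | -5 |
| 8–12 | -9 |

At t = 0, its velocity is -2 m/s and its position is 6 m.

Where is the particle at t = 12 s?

-58 m

On each constant-a segment, Δv = aΔt and Δx = v₀Δt + ½aΔt²; chain segment to segment.
0–2 s: v starts -2 m/s; Δx = -2·2 + ½·11·2² = 18 m; v ends 20 m/s.
2–8 s: v starts 20 m/s; Δx = 20·6 + ½·-5·6² = 30 m; v ends -10 m/s.
8–12 s: v starts -10 m/s; Δx = -10·4 + ½·-9·4² = -112 m; v ends -46 m/s.
x(12) = 6 + Σ Δx = -58 m.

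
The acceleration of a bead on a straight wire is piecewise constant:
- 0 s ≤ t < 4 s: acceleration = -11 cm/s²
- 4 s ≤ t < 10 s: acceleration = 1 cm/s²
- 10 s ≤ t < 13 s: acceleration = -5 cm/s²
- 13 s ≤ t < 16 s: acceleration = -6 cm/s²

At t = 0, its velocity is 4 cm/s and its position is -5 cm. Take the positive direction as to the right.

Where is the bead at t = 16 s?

On each constant-a segment, Δv = aΔt and Δx = v₀Δt + ½aΔt²; chain segment to segment.
0–4 s: v starts 4 cm/s; Δx = 4·4 + ½·-11·4² = -72 cm; v ends -40 cm/s.
4–10 s: v starts -40 cm/s; Δx = -40·6 + ½·1·6² = -222 cm; v ends -34 cm/s.
10–13 s: v starts -34 cm/s; Δx = -34·3 + ½·-5·3² = -124.5 cm; v ends -49 cm/s.
13–16 s: v starts -49 cm/s; Δx = -49·3 + ½·-6·3² = -174 cm; v ends -67 cm/s.
x(16) = -5 + Σ Δx = -597.5 cm.

-597.5 cm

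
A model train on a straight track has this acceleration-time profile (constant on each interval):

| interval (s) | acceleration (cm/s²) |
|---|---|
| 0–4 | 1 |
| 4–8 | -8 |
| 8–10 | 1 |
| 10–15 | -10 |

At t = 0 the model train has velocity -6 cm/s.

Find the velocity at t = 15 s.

Δv equals the area under the a-t graph; then v = v₀ + Δv.
0–4 s: 1 × 4 = 4 cm/s
4–8 s: -8 × 4 = -32 cm/s
8–10 s: 1 × 2 = 2 cm/s
10–15 s: -10 × 5 = -50 cm/s
Δv = -76 cm/s, so v(15) = -6 + (-76) = -82 cm/s.

-82 cm/s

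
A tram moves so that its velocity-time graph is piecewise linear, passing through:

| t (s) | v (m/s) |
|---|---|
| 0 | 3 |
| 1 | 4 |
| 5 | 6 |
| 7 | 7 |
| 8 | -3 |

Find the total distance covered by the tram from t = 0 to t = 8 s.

39.4 m

Distance (not displacement) is the total path length: add the absolute areas under v-t.
0–1 s: |½(3 + 4)(1)| = 3.5 m
1–5 s: |½(4 + 6)(4)| = 20 m
5–7 s: |½(6 + 7)(2)| = 13 m
7–8 s: v = 0 at t = 7.7 s; triangle areas 2.45 + 0.45 = 2.9 m
Total distance = 39.4 m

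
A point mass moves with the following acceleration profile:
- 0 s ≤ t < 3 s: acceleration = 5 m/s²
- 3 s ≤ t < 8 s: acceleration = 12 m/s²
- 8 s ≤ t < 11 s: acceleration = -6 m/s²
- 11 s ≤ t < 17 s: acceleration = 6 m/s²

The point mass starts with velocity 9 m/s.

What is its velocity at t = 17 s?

102 m/s

Δv equals the area under the a-t graph; then v = v₀ + Δv.
0–3 s: 5 × 3 = 15 m/s
3–8 s: 12 × 5 = 60 m/s
8–11 s: -6 × 3 = -18 m/s
11–17 s: 6 × 6 = 36 m/s
Δv = 93 m/s, so v(17) = 9 + (93) = 102 m/s.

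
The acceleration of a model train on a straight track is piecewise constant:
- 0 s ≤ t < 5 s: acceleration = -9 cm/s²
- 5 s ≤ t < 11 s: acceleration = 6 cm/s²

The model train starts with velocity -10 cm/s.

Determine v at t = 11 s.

-19 cm/s

Δv equals the area under the a-t graph; then v = v₀ + Δv.
0–5 s: -9 × 5 = -45 cm/s
5–11 s: 6 × 6 = 36 cm/s
Δv = -9 cm/s, so v(11) = -10 + (-9) = -19 cm/s.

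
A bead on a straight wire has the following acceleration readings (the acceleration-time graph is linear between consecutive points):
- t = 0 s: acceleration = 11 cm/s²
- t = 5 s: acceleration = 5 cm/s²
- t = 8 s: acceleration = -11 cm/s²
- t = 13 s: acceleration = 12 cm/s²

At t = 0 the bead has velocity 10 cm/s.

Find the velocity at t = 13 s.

Δv equals the area under the a-t graph; then v = v₀ + Δv.
0–5 s: ½(11 + 5)(5) = 40 cm/s
5–8 s: ½(5 + -11)(3) = -9 cm/s
8–13 s: ½(-11 + 12)(5) = 2.5 cm/s
Δv = 33.5 cm/s, so v(13) = 10 + (33.5) = 43.5 cm/s.

43.5 cm/s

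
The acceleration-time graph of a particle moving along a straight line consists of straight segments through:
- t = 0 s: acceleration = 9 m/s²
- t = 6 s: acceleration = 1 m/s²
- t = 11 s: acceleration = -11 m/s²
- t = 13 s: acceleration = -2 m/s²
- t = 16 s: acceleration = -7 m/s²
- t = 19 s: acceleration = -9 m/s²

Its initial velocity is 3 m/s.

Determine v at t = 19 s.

Δv equals the area under the a-t graph; then v = v₀ + Δv.
0–6 s: ½(9 + 1)(6) = 30 m/s
6–11 s: ½(1 + -11)(5) = -25 m/s
11–13 s: ½(-11 + -2)(2) = -13 m/s
13–16 s: ½(-2 + -7)(3) = -13.5 m/s
16–19 s: ½(-7 + -9)(3) = -24 m/s
Δv = -45.5 m/s, so v(19) = 3 + (-45.5) = -42.5 m/s.

-42.5 m/s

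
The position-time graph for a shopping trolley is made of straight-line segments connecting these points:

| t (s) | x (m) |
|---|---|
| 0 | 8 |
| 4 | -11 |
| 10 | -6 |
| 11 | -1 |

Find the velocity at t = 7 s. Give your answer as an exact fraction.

5/6 m/s

Velocity is the slope of the x-t graph on 4–10 s: (-6 − -11)/(10 − 4) = 5/6 m/s.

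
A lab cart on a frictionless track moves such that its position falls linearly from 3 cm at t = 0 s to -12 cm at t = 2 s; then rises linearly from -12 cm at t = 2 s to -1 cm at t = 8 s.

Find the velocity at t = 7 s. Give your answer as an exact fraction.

Velocity is the slope of the x-t graph on 2–8 s: (-1 − -12)/(8 − 2) = 11/6 cm/s.

11/6 cm/s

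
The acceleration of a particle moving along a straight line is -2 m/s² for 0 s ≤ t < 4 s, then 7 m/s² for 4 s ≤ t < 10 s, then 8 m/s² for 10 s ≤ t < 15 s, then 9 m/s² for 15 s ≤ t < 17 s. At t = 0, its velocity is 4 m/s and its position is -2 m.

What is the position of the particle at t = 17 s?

On each constant-a segment, Δv = aΔt and Δx = v₀Δt + ½aΔt²; chain segment to segment.
0–4 s: v starts 4 m/s; Δx = 4·4 + ½·-2·4² = 0 m; v ends -4 m/s.
4–10 s: v starts -4 m/s; Δx = -4·6 + ½·7·6² = 102 m; v ends 38 m/s.
10–15 s: v starts 38 m/s; Δx = 38·5 + ½·8·5² = 290 m; v ends 78 m/s.
15–17 s: v starts 78 m/s; Δx = 78·2 + ½·9·2² = 174 m; v ends 96 m/s.
x(17) = -2 + Σ Δx = 564 m.

564 m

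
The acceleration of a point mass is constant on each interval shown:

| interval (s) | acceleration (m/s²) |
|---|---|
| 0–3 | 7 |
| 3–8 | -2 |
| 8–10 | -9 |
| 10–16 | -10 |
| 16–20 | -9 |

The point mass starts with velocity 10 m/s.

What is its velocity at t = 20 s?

Δv equals the area under the a-t graph; then v = v₀ + Δv.
0–3 s: 7 × 3 = 21 m/s
3–8 s: -2 × 5 = -10 m/s
8–10 s: -9 × 2 = -18 m/s
10–16 s: -10 × 6 = -60 m/s
16–20 s: -9 × 4 = -36 m/s
Δv = -103 m/s, so v(20) = 10 + (-103) = -93 m/s.

-93 m/s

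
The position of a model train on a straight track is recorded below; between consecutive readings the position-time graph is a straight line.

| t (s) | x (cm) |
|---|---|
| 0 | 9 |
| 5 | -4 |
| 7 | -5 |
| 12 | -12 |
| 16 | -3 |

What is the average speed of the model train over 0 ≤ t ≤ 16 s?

1.875 cm/s

Average speed = (total path length)/(elapsed time); on a piecewise-linear x-t graph the path length is Σ|Δx|.
0–5 s: |Δx| = |-4 − 9| = 13 cm
5–7 s: |Δx| = |-5 − -4| = 1 cm
7–12 s: |Δx| = |-12 − -5| = 7 cm
12–16 s: |Δx| = |-3 − -12| = 9 cm
Total path = 30 cm; average speed = 30/16 = 1.875 cm/s.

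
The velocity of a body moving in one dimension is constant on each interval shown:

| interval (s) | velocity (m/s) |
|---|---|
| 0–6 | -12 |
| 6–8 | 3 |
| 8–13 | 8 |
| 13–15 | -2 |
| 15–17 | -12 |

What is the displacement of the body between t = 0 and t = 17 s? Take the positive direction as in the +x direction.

-54 m

Net displacement equals the area under the velocity-time graph (areas below the axis count negative).
0–6 s: -12 × 6 = -72 m
6–8 s: 3 × 2 = 6 m
8–13 s: 8 × 5 = 40 m
13–15 s: -2 × 2 = -4 m
15–17 s: -12 × 2 = -24 m
Net displacement = -54 m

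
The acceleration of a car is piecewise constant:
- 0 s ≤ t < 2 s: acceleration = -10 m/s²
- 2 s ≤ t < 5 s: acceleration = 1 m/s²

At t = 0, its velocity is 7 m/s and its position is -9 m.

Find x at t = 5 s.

On each constant-a segment, Δv = aΔt and Δx = v₀Δt + ½aΔt²; chain segment to segment.
0–2 s: v starts 7 m/s; Δx = 7·2 + ½·-10·2² = -6 m; v ends -13 m/s.
2–5 s: v starts -13 m/s; Δx = -13·3 + ½·1·3² = -34.5 m; v ends -10 m/s.
x(5) = -9 + Σ Δx = -49.5 m.

-49.5 m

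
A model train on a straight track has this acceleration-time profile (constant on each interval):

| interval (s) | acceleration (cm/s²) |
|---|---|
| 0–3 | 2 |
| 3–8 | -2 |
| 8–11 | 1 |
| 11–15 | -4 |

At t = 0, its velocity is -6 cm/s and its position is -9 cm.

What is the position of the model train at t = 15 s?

-128.5 cm

On each constant-a segment, Δv = aΔt and Δx = v₀Δt + ½aΔt²; chain segment to segment.
0–3 s: v starts -6 cm/s; Δx = -6·3 + ½·2·3² = -9 cm; v ends 0 cm/s.
3–8 s: v starts 0 cm/s; Δx = 0·5 + ½·-2·5² = -25 cm; v ends -10 cm/s.
8–11 s: v starts -10 cm/s; Δx = -10·3 + ½·1·3² = -25.5 cm; v ends -7 cm/s.
11–15 s: v starts -7 cm/s; Δx = -7·4 + ½·-4·4² = -60 cm; v ends -23 cm/s.
x(15) = -9 + Σ Δx = -128.5 cm.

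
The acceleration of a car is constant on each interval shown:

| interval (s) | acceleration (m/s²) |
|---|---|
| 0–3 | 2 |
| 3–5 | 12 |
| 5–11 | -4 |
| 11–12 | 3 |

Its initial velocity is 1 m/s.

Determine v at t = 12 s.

Δv equals the area under the a-t graph; then v = v₀ + Δv.
0–3 s: 2 × 3 = 6 m/s
3–5 s: 12 × 2 = 24 m/s
5–11 s: -4 × 6 = -24 m/s
11–12 s: 3 × 1 = 3 m/s
Δv = 9 m/s, so v(12) = 1 + (9) = 10 m/s.

10 m/s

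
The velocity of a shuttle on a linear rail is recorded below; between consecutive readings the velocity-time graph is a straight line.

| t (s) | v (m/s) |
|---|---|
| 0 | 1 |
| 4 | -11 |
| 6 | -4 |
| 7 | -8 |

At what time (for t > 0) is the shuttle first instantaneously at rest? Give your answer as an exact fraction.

v changes sign on 0–4 s (from 1 to -11); the graph is linear there, so v = 0 at t = 0 + (-1)·(4 − 0)/(-11 − 1) = 1/3 s.

t = 1/3 s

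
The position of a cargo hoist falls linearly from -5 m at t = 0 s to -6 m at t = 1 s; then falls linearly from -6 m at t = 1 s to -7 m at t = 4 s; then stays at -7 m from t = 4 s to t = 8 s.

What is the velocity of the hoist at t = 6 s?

0 m/s

Velocity is the slope of the x-t graph on 4–8 s: (-7 − -7)/(8 − 4) = 0 m/s.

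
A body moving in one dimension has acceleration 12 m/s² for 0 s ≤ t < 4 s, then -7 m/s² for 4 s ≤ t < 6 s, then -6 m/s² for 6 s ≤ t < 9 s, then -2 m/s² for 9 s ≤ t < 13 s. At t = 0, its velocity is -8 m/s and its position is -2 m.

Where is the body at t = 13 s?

On each constant-a segment, Δv = aΔt and Δx = v₀Δt + ½aΔt²; chain segment to segment.
0–4 s: v starts -8 m/s; Δx = -8·4 + ½·12·4² = 64 m; v ends 40 m/s.
4–6 s: v starts 40 m/s; Δx = 40·2 + ½·-7·2² = 66 m; v ends 26 m/s.
6–9 s: v starts 26 m/s; Δx = 26·3 + ½·-6·3² = 51 m; v ends 8 m/s.
9–13 s: v starts 8 m/s; Δx = 8·4 + ½·-2·4² = 16 m; v ends 0 m/s.
x(13) = -2 + Σ Δx = 195 m.

195 m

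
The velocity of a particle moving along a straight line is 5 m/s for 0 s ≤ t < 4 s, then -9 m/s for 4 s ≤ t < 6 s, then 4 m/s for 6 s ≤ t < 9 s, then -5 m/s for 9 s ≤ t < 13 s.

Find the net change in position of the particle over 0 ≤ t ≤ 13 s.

-6 m

Displacement is the signed area under the v-t curve.
0–4 s: 5 × 4 = 20 m
4–6 s: -9 × 2 = -18 m
6–9 s: 4 × 3 = 12 m
9–13 s: -5 × 4 = -20 m
Net displacement = -6 m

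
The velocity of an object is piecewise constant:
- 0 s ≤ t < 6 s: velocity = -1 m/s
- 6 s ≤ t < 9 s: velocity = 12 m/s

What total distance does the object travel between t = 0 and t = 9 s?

Distance (not displacement) is the total path length: add the absolute areas under v-t.
0–6 s: |-1| × 6 = 6 m
6–9 s: |12| × 3 = 36 m
Total distance = 42 m

42 m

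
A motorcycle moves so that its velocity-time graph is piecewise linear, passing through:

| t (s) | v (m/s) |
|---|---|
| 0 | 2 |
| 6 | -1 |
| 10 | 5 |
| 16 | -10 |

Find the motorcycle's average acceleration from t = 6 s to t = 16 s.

Average acceleration = Δv/Δt = (-10 − -1)/(16 − 6) = -0.9 m/s².

-0.9 m/s²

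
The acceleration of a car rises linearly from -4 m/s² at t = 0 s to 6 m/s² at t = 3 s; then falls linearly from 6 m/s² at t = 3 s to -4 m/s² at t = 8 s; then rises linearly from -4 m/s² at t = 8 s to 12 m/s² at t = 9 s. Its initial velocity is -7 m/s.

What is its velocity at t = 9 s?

Δv equals the area under the a-t graph; then v = v₀ + Δv.
0–3 s: ½(-4 + 6)(3) = 3 m/s
3–8 s: ½(6 + -4)(5) = 5 m/s
8–9 s: ½(-4 + 12)(1) = 4 m/s
Δv = 12 m/s, so v(9) = -7 + (12) = 5 m/s.

5 m/s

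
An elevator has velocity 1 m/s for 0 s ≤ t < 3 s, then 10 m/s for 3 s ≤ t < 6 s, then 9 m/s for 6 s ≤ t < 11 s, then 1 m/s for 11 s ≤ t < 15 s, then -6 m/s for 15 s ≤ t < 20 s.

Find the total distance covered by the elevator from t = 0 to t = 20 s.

112 m

Distance (not displacement) is the total path length: add the absolute areas under v-t.
0–3 s: |1| × 3 = 3 m
3–6 s: |10| × 3 = 30 m
6–11 s: |9| × 5 = 45 m
11–15 s: |1| × 4 = 4 m
15–20 s: |-6| × 5 = 30 m
Total distance = 112 m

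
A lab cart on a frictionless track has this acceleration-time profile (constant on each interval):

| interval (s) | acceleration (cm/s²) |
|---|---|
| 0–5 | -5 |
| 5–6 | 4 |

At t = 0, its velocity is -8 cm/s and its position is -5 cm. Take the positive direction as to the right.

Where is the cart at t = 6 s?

On each constant-a segment, Δv = aΔt and Δx = v₀Δt + ½aΔt²; chain segment to segment.
0–5 s: v starts -8 cm/s; Δx = -8·5 + ½·-5·5² = -102.5 cm; v ends -33 cm/s.
5–6 s: v starts -33 cm/s; Δx = -33·1 + ½·4·1² = -31 cm; v ends -29 cm/s.
x(6) = -5 + Σ Δx = -138.5 cm.

-138.5 cm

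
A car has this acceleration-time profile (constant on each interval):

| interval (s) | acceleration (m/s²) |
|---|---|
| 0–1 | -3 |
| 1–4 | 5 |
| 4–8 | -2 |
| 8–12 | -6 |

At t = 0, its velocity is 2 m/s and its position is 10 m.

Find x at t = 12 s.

46 m

On each constant-a segment, Δv = aΔt and Δx = v₀Δt + ½aΔt²; chain segment to segment.
0–1 s: v starts 2 m/s; Δx = 2·1 + ½·-3·1² = 0.5 m; v ends -1 m/s.
1–4 s: v starts -1 m/s; Δx = -1·3 + ½·5·3² = 19.5 m; v ends 14 m/s.
4–8 s: v starts 14 m/s; Δx = 14·4 + ½·-2·4² = 40 m; v ends 6 m/s.
8–12 s: v starts 6 m/s; Δx = 6·4 + ½·-6·4² = -24 m; v ends -18 m/s.
x(12) = 10 + Σ Δx = 46 m.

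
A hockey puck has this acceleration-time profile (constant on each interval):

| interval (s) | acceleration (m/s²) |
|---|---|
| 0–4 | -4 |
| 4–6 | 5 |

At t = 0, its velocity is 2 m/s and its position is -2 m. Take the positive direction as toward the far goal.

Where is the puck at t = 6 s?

On each constant-a segment, Δv = aΔt and Δx = v₀Δt + ½aΔt²; chain segment to segment.
0–4 s: v starts 2 m/s; Δx = 2·4 + ½·-4·4² = -24 m; v ends -14 m/s.
4–6 s: v starts -14 m/s; Δx = -14·2 + ½·5·2² = -18 m; v ends -4 m/s.
x(6) = -2 + Σ Δx = -44 m.

-44 m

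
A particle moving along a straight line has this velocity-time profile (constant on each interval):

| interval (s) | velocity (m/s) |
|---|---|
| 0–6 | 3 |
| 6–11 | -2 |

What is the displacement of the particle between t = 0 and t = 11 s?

Net displacement equals the area under the velocity-time graph (areas below the axis count negative).
0–6 s: 3 × 6 = 18 m
6–11 s: -2 × 5 = -10 m
Net displacement = 8 m

8 m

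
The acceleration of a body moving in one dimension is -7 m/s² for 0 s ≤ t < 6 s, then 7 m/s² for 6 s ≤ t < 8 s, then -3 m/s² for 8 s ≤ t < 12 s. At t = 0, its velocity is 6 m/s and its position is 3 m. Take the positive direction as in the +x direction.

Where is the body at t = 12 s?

On each constant-a segment, Δv = aΔt and Δx = v₀Δt + ½aΔt²; chain segment to segment.
0–6 s: v starts 6 m/s; Δx = 6·6 + ½·-7·6² = -90 m; v ends -36 m/s.
6–8 s: v starts -36 m/s; Δx = -36·2 + ½·7·2² = -58 m; v ends -22 m/s.
8–12 s: v starts -22 m/s; Δx = -22·4 + ½·-3·4² = -112 m; v ends -34 m/s.
x(12) = 3 + Σ Δx = -257 m.

-257 m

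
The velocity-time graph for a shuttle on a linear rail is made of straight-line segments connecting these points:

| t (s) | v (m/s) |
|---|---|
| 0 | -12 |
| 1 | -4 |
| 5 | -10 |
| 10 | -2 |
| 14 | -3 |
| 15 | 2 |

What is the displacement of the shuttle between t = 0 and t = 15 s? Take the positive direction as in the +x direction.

Displacement is the signed area under the v-t curve.
0–1 s: ½(-12 + -4)(1) = -8 m
1–5 s: ½(-4 + -10)(4) = -28 m
5–10 s: ½(-10 + -2)(5) = -30 m
10–14 s: ½(-2 + -3)(4) = -10 m
14–15 s: ½(-3 + 2)(1) = -0.5 m
Net displacement = -76.5 m

-76.5 m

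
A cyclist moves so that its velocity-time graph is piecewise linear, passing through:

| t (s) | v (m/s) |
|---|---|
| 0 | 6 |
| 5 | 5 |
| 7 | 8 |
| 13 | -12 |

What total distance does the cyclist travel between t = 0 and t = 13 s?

Total distance travelled is ∫|v| dt — sum the magnitudes of each area piece.
0–5 s: |½(6 + 5)(5)| = 27.5 m
5–7 s: |½(5 + 8)(2)| = 13 m
7–13 s: v = 0 at t = 9.4 s; triangle areas 9.6 + 21.6 = 31.2 m
Total distance = 71.7 m

71.7 m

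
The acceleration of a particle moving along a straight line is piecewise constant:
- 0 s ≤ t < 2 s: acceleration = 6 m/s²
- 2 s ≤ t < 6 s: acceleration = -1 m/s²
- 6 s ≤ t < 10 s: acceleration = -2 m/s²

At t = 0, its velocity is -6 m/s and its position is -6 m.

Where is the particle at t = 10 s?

On each constant-a segment, Δv = aΔt and Δx = v₀Δt + ½aΔt²; chain segment to segment.
0–2 s: v starts -6 m/s; Δx = -6·2 + ½·6·2² = 0 m; v ends 6 m/s.
2–6 s: v starts 6 m/s; Δx = 6·4 + ½·-1·4² = 16 m; v ends 2 m/s.
6–10 s: v starts 2 m/s; Δx = 2·4 + ½·-2·4² = -8 m; v ends -6 m/s.
x(10) = -6 + Σ Δx = 2 m.

2 m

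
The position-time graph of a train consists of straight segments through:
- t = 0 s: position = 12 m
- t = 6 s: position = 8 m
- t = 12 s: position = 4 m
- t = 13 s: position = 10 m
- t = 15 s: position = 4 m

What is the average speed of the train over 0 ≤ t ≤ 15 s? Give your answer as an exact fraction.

Average speed = (total path length)/(elapsed time); on a piecewise-linear x-t graph the path length is Σ|Δx|.
0–6 s: |Δx| = |8 − 12| = 4 m
6–12 s: |Δx| = |4 − 8| = 4 m
12–13 s: |Δx| = |10 − 4| = 6 m
13–15 s: |Δx| = |4 − 10| = 6 m
Total path = 20 m; average speed = 20/15 = 4/3 m/s.

4/3 m/s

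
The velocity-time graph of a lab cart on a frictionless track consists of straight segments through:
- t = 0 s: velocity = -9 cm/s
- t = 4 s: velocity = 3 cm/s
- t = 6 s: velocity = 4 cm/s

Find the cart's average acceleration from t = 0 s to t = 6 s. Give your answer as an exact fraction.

Average acceleration = Δv/Δt = (4 − -9)/(6 − 0) = 13/6 cm/s².

13/6 cm/s²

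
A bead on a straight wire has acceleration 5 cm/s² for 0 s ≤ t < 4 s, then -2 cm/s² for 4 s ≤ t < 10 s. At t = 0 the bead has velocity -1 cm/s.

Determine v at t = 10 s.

Δv equals the area under the a-t graph; then v = v₀ + Δv.
0–4 s: 5 × 4 = 20 cm/s
4–10 s: -2 × 6 = -12 cm/s
Δv = 8 cm/s, so v(10) = -1 + (8) = 7 cm/s.

7 cm/s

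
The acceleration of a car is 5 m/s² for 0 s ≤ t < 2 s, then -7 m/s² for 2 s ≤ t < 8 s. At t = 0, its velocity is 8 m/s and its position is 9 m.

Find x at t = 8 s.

17 m

On each constant-a segment, Δv = aΔt and Δx = v₀Δt + ½aΔt²; chain segment to segment.
0–2 s: v starts 8 m/s; Δx = 8·2 + ½·5·2² = 26 m; v ends 18 m/s.
2–8 s: v starts 18 m/s; Δx = 18·6 + ½·-7·6² = -18 m; v ends -24 m/s.
x(8) = 9 + Σ Δx = 17 m.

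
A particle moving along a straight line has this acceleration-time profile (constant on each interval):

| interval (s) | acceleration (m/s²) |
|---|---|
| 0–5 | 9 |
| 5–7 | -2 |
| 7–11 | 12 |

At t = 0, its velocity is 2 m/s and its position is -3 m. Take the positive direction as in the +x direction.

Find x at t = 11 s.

477.5 m

On each constant-a segment, Δv = aΔt and Δx = v₀Δt + ½aΔt²; chain segment to segment.
0–5 s: v starts 2 m/s; Δx = 2·5 + ½·9·5² = 122.5 m; v ends 47 m/s.
5–7 s: v starts 47 m/s; Δx = 47·2 + ½·-2·2² = 90 m; v ends 43 m/s.
7–11 s: v starts 43 m/s; Δx = 43·4 + ½·12·4² = 268 m; v ends 91 m/s.
x(11) = -3 + Σ Δx = 477.5 m.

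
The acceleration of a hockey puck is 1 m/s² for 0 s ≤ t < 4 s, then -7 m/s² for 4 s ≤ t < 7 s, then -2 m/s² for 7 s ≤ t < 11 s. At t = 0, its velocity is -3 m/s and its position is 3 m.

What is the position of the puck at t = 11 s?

-125.5 m

On each constant-a segment, Δv = aΔt and Δx = v₀Δt + ½aΔt²; chain segment to segment.
0–4 s: v starts -3 m/s; Δx = -3·4 + ½·1·4² = -4 m; v ends 1 m/s.
4–7 s: v starts 1 m/s; Δx = 1·3 + ½·-7·3² = -28.5 m; v ends -20 m/s.
7–11 s: v starts -20 m/s; Δx = -20·4 + ½·-2·4² = -96 m; v ends -28 m/s.
x(11) = 3 + Σ Δx = -125.5 m.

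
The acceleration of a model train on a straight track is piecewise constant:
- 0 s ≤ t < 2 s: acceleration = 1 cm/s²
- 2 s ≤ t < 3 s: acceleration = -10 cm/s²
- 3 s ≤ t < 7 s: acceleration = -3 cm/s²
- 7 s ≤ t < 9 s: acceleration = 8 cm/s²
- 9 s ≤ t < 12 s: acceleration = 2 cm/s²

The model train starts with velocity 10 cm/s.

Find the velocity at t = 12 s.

Δv equals the area under the a-t graph; then v = v₀ + Δv.
0–2 s: 1 × 2 = 2 cm/s
2–3 s: -10 × 1 = -10 cm/s
3–7 s: -3 × 4 = -12 cm/s
7–9 s: 8 × 2 = 16 cm/s
9–12 s: 2 × 3 = 6 cm/s
Δv = 2 cm/s, so v(12) = 10 + (2) = 12 cm/s.

12 cm/s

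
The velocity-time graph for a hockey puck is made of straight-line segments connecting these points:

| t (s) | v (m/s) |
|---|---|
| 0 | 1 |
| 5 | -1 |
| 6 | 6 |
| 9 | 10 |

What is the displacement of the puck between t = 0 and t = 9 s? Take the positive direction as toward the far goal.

26.5 m

Displacement is the signed area under the v-t curve.
0–5 s: ½(1 + -1)(5) = 0 m
5–6 s: ½(-1 + 6)(1) = 2.5 m
6–9 s: ½(6 + 10)(3) = 24 m
Net displacement = 26.5 m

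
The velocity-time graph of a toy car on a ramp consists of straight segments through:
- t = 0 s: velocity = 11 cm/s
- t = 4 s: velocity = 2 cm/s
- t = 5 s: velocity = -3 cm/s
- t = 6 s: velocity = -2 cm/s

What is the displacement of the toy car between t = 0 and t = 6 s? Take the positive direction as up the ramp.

23 cm

Net displacement equals the area under the velocity-time graph (areas below the axis count negative).
0–4 s: ½(11 + 2)(4) = 26 cm
4–5 s: ½(2 + -3)(1) = -0.5 cm
5–6 s: ½(-3 + -2)(1) = -2.5 cm
Net displacement = 23 cm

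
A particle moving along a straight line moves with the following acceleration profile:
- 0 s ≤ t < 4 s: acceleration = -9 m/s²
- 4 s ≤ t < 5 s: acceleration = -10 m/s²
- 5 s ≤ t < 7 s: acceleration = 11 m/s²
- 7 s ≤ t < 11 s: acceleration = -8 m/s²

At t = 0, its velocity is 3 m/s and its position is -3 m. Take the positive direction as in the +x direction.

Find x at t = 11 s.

-313 m

On each constant-a segment, Δv = aΔt and Δx = v₀Δt + ½aΔt²; chain segment to segment.
0–4 s: v starts 3 m/s; Δx = 3·4 + ½·-9·4² = -60 m; v ends -33 m/s.
4–5 s: v starts -33 m/s; Δx = -33·1 + ½·-10·1² = -38 m; v ends -43 m/s.
5–7 s: v starts -43 m/s; Δx = -43·2 + ½·11·2² = -64 m; v ends -21 m/s.
7–11 s: v starts -21 m/s; Δx = -21·4 + ½·-8·4² = -148 m; v ends -53 m/s.
x(11) = -3 + Σ Δx = -313 m.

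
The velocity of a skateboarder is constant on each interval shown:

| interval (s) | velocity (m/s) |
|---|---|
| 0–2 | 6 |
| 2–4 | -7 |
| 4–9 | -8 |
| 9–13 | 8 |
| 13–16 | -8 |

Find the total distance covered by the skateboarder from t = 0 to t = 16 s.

Total distance travelled is ∫|v| dt — sum the magnitudes of each area piece.
0–2 s: |6| × 2 = 12 m
2–4 s: |-7| × 2 = 14 m
4–9 s: |-8| × 5 = 40 m
9–13 s: |8| × 4 = 32 m
13–16 s: |-8| × 3 = 24 m
Total distance = 122 m

122 m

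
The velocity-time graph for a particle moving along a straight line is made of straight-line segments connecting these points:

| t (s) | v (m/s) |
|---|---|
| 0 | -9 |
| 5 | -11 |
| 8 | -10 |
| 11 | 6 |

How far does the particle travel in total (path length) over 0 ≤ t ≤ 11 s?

94.25 m

Distance (not displacement) is the total path length: add the absolute areas under v-t.
0–5 s: |½(-9 + -11)(5)| = 50 m
5–8 s: |½(-11 + -10)(3)| = 31.5 m
8–11 s: v = 0 at t = 9.875 s; triangle areas 9.375 + 3.375 = 12.75 m
Total distance = 94.25 m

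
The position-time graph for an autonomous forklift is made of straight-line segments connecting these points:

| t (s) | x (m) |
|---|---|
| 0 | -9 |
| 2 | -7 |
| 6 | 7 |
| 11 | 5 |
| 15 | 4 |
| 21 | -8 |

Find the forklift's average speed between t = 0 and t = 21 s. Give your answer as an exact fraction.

31/21 m/s

Average speed = (total path length)/(elapsed time); on a piecewise-linear x-t graph the path length is Σ|Δx|.
0–2 s: |Δx| = |-7 − -9| = 2 m
2–6 s: |Δx| = |7 − -7| = 14 m
6–11 s: |Δx| = |5 − 7| = 2 m
11–15 s: |Δx| = |4 − 5| = 1 m
15–21 s: |Δx| = |-8 − 4| = 12 m
Total path = 31 m; average speed = 31/21 = 31/21 m/s.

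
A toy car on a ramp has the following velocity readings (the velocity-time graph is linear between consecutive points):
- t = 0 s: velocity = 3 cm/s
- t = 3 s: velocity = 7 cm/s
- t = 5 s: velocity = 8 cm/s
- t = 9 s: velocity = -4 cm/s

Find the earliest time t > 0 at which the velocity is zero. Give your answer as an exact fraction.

t = 23/3 s

v changes sign on 5–9 s (from 8 to -4); the graph is linear there, so v = 0 at t = 5 + (-8)·(9 − 5)/(-4 − 8) = 23/3 s.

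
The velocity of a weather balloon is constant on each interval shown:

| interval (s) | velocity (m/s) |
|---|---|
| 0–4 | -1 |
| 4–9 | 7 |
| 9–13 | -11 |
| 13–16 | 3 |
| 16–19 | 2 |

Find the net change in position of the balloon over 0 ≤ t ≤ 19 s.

Displacement is the signed area under the v-t curve.
0–4 s: -1 × 4 = -4 m
4–9 s: 7 × 5 = 35 m
9–13 s: -11 × 4 = -44 m
13–16 s: 3 × 3 = 9 m
16–19 s: 2 × 3 = 6 m
Net displacement = 2 m

2 m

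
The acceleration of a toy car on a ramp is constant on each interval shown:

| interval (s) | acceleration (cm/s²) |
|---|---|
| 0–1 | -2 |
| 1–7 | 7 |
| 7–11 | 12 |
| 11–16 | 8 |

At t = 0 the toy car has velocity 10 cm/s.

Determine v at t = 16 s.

138 cm/s

Δv equals the area under the a-t graph; then v = v₀ + Δv.
0–1 s: -2 × 1 = -2 cm/s
1–7 s: 7 × 6 = 42 cm/s
7–11 s: 12 × 4 = 48 cm/s
11–16 s: 8 × 5 = 40 cm/s
Δv = 128 cm/s, so v(16) = 10 + (128) = 138 cm/s.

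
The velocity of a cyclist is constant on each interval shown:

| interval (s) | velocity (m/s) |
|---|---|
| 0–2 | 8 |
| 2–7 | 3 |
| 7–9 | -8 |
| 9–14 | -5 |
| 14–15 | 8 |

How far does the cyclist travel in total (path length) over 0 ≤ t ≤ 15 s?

80 m

Distance (not displacement) is the total path length: add the absolute areas under v-t.
0–2 s: |8| × 2 = 16 m
2–7 s: |3| × 5 = 15 m
7–9 s: |-8| × 2 = 16 m
9–14 s: |-5| × 5 = 25 m
14–15 s: |8| × 1 = 8 m
Total distance = 80 m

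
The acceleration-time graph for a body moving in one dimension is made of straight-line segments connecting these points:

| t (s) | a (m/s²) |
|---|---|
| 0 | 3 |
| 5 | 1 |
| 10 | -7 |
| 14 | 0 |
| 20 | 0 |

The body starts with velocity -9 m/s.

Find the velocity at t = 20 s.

Δv equals the area under the a-t graph; then v = v₀ + Δv.
0–5 s: ½(3 + 1)(5) = 10 m/s
5–10 s: ½(1 + -7)(5) = -15 m/s
10–14 s: ½(-7 + 0)(4) = -14 m/s
14–20 s: 0 × 6 = 0 m/s
Δv = -19 m/s, so v(20) = -9 + (-19) = -28 m/s.

-28 m/s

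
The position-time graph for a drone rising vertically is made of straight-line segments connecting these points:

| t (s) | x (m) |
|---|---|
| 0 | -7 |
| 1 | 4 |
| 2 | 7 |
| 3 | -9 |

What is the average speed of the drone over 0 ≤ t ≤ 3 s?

10 m/s

Average speed = (total path length)/(elapsed time); on a piecewise-linear x-t graph the path length is Σ|Δx|.
0–1 s: |Δx| = |4 − -7| = 11 m
1–2 s: |Δx| = |7 − 4| = 3 m
2–3 s: |Δx| = |-9 − 7| = 16 m
Total path = 30 m; average speed = 30/3 = 10 m/s.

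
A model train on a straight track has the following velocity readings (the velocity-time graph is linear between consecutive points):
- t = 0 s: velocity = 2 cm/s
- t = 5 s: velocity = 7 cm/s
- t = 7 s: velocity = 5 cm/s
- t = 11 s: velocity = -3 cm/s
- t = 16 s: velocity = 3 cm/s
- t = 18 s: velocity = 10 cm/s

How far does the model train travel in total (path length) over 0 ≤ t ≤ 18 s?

Distance (not displacement) is the total path length: add the absolute areas under v-t.
0–5 s: |½(2 + 7)(5)| = 22.5 cm
5–7 s: |½(7 + 5)(2)| = 12 cm
7–11 s: v = 0 at t = 9.5 s; triangle areas 6.25 + 2.25 = 8.5 cm
11–16 s: v = 0 at t = 13.5 s; triangle areas 3.75 + 3.75 = 7.5 cm
16–18 s: |½(3 + 10)(2)| = 13 cm
Total distance = 63.5 cm

63.5 cm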